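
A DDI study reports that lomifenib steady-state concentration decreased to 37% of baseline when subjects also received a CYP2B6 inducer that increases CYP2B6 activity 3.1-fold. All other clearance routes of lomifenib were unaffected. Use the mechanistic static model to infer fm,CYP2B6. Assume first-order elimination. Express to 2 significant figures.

0.81

Let fm be the CYP2B6 fraction. New clearance relative to baseline = fm × 3.1 + (1 − fm).
Steady-state concentration ratio = 1 / (new CL fraction), so new CL fraction = 1 / 0.370 = 2.703.
fm × 3.1 + 1 − fm = 2.703  ⇒  fm × (3.1 − 1) = 1.703  ⇒  fm = 0.81.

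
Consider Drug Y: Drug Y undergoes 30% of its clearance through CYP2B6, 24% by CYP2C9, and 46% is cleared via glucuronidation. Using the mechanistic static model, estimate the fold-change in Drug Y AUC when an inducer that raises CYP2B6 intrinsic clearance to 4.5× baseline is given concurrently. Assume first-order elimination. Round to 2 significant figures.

The CYP2B6 pathway (30% of clearance) is boosted to 4.5× activity: 0.3 × 4.5 = 1.35.
CYP2C9 (24%) and the residual 46% are unaffected.
CL_new/CL_old = 1.35 + 0.24 + 0.46 = 2.05.
AUC is inversely proportional to clearance, so the fold-change is 1 / 2.05 = 0.49.

0.49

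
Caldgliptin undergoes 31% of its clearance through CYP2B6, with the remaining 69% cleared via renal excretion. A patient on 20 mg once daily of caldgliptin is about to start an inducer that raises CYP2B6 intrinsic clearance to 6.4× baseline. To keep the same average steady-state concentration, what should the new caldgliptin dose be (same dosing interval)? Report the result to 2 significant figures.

53 mg

CYP2B6: 0.31 × 6.4 = 1.984
Other: 0.69 (unchanged)
New clearance relative to baseline: 1.984 + 0.69 = 2.674.
Css,avg = (dose rate)/CL, so holding Css fixed requires dose ∝ CL: 20 × 2.674 = 53 mg.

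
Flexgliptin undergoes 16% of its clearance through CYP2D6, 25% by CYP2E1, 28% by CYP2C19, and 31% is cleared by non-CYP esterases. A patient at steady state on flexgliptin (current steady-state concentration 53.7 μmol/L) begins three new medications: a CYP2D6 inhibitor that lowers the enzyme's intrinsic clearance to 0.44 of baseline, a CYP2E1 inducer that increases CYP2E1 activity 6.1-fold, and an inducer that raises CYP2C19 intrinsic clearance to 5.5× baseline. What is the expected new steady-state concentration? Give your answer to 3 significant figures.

15.6 μmol/L

The CYP2D6 pathway (16% of clearance) is reduced to 0.44× activity: 0.16 × 0.44 = 0.0704.
The CYP2E1 pathway (25% of clearance) is boosted to 6.1× activity: 0.25 × 6.1 = 1.525.
The CYP2C19 pathway (28% of clearance) is boosted to 5.5× activity: 0.28 × 5.5 = 1.54.
The remaining 31% of clearance is unaffected.
New clearance relative to baseline: 0.0704 + 1.525 + 1.54 + 0.31 = 3.4454.
Dividing the baseline by the relative clearance: 53.7 / 3.4454 = 15.6 μmol/L.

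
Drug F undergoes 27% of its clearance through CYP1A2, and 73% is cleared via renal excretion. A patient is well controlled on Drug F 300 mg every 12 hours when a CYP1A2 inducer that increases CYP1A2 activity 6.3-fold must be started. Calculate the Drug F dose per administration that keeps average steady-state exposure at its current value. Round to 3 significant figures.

CYP1A2: 0.27 × 6.3 = 1.701
Other: 0.73 (unchanged)
New clearance relative to baseline: 1.701 + 0.73 = 2.431.
Exposure is unchanged when dose changes in proportion to clearance. New dose = 300 mg × 2.431 = 729 mg.

729 mg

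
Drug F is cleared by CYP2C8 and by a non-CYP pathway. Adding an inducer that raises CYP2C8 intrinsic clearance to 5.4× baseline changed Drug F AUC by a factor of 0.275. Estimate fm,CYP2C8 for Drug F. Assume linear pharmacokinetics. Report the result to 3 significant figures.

Let x = fm,CYP2C8. Because AUC ∝ 1/CL, relative clearance rose to 1/0.275 = 3.636.
Only the CYP2C8 route changed, so 3.636 = x·5.4 + (1 − x), giving x = 0.599.

0.599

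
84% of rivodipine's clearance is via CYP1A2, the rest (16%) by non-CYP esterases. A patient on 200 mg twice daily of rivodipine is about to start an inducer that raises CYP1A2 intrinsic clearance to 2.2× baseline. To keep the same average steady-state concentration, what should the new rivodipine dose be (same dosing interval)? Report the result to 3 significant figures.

The CYP1A2 pathway (84% of clearance) is boosted to 2.2× activity: 0.84 × 2.2 = 1.848.
The remaining 16% of clearance is unaffected.
Relative clearance = 1.848 + 0.16 = 2.008.
Css,avg = (dose rate)/CL, so holding Css fixed requires dose ∝ CL: 200 × 2.008 = 402 mg.

402 mg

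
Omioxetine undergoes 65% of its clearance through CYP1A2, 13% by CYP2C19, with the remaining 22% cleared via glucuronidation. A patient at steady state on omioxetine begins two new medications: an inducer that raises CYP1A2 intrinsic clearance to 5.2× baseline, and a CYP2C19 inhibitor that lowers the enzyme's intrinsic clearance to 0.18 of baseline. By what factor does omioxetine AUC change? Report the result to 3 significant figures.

0.276

The CYP1A2 pathway (65% of clearance) is boosted to 5.2× activity: 0.65 × 5.2 = 3.38.
The CYP2C19 pathway (13% of clearance) falls to 0.18× activity: 0.13 × 0.18 = 0.0234.
The remaining 22% of clearance is unaffected.
CL_new/CL_old = 3.38 + 0.0234 + 0.22 = 3.6234.
AUC ∝ 1/CL: fold-change = 1 / 3.6234 = 0.276.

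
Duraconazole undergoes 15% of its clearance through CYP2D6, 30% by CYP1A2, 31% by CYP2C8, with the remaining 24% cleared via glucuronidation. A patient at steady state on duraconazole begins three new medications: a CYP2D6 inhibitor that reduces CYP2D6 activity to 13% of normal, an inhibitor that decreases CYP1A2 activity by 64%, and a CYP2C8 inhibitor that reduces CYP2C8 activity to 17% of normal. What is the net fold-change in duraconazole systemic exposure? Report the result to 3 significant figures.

2.38

The CYP2D6 pathway (15% of clearance) is reduced to 0.13× activity: 0.15 × 0.13 = 0.0195.
The CYP1A2 pathway (30% of clearance) falls to 0.36× activity: 0.3 × 0.36 = 0.108.
The CYP2C8 pathway (31% of clearance) falls to 0.17× activity: 0.31 × 0.17 = 0.0527.
Non-CYP routes (24%) are unchanged.
New clearance relative to baseline: 0.0195 + 0.108 + 0.0527 + 0.24 = 0.4202.
Net systemic exposure ratio = 1 / 0.4202 = 2.38.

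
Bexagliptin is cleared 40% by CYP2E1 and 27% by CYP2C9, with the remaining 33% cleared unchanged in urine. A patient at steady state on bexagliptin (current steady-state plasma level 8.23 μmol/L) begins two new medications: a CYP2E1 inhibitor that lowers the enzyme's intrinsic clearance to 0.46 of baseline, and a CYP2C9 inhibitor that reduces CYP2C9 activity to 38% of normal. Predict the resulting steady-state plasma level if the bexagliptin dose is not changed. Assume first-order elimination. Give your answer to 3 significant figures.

The CYP2E1 pathway (40% of clearance) falls to 0.46× activity: 0.4 × 0.46 = 0.184.
The CYP2C9 pathway (27% of clearance) is reduced to 0.38× activity: 0.27 × 0.38 = 0.1026.
Non-CYP routes (33%) are unchanged.
New clearance relative to baseline: 0.184 + 0.1026 + 0.33 = 0.6166.
Dividing the baseline by the relative clearance: 8.23 / 0.6166 = 13.3 μmol/L.

13.3 μmol/L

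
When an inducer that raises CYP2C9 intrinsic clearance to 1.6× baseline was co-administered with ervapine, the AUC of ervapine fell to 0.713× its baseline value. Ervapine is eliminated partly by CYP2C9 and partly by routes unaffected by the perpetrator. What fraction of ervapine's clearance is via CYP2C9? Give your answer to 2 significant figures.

CL'/CL = 1 / 0.713 = 1.403
1.6·fm + (1 − fm) = 1.403
fm = (1.403 − 1) / (1.6 − 1) = 0.67

0.67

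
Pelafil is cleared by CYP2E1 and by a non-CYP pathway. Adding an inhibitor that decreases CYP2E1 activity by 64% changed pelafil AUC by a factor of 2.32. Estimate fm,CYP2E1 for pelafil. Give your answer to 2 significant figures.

CL'/CL = 1 / 2.32 = 0.431
0.36·fm + (1 − fm) = 0.431
fm = (0.431 − 1) / (0.36 − 1) = 0.89

0.89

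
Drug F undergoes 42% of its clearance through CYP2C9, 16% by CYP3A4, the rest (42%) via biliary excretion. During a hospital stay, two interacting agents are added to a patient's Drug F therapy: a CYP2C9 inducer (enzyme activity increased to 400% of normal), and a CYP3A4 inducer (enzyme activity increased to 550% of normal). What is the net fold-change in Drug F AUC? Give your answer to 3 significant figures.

0.336

The CYP2C9 pathway (42% of clearance) is boosted to 4× activity: 0.42 × 4 = 1.68.
The CYP3A4 pathway (16% of clearance) is boosted to 5.5× activity: 0.16 × 5.5 = 0.88.
The remaining 42% of clearance is unaffected.
New clearance relative to baseline: 1.68 + 0.88 + 0.42 = 2.98.
Net AUC ratio = 1 / 2.98 = 0.336.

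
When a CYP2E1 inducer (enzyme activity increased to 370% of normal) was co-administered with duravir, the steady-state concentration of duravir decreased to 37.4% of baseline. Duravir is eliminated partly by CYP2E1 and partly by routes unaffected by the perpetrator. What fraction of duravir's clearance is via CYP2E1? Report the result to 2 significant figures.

0.62

Call the CYP2E1 fraction fm. After the interaction, CL_new/CL_old = fm × 3.7 + (1 − fm).
Steady-state concentration ratio = 1 / (new CL fraction), so new CL fraction = 1 / 0.374 = 2.674.
fm × 3.7 + 1 − fm = 2.674  ⇒  fm × (3.7 − 1) = 1.674  ⇒  fm = 0.62.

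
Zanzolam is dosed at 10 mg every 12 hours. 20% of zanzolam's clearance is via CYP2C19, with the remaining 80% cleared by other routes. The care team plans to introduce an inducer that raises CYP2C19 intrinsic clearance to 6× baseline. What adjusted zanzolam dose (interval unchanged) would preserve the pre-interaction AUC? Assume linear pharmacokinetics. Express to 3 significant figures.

The CYP2C19 pathway (20% of clearance) increases to 6× activity: 0.2 × 6 = 1.2.
Non-CYP routes (80%) are unchanged.
New clearance relative to baseline: 1.2 + 0.8 = 2.
Css,avg = (dose rate)/CL, so holding Css fixed requires dose ∝ CL: 10 × 2 = 20.0 mg.

20.0 mg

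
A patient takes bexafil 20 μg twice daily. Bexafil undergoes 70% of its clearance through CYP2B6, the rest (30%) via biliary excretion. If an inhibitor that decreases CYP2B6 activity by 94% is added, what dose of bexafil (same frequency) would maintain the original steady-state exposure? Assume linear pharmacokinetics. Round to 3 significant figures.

The CYP2B6 pathway (70% of clearance) falls to 0.06× activity: 0.7 × 0.06 = 0.042.
The remaining 30% of clearance is unaffected.
Relative clearance = 0.042 + 0.3 = 0.342.
To maintain the same steady-state level, dose must scale with clearance: new dose = 20 × 0.342 = 6.84 μg.

6.84 μg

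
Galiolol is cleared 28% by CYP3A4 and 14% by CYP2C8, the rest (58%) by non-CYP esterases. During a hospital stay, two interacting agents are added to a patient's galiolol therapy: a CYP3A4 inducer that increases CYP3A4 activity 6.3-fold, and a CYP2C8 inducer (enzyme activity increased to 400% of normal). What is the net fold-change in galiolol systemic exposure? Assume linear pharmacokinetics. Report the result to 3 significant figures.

The CYP3A4 pathway (28% of clearance) rises to 6.3× activity: 0.28 × 6.3 = 1.764.
The CYP2C8 pathway (14% of clearance) increases to 4× activity: 0.14 × 4 = 0.56.
Non-CYP routes (58%) are unchanged.
Relative clearance = 1.764 + 0.56 + 0.58 = 2.904.
Because systemic exposure varies inversely with clearance, the combined effect is 1 / 2.904 = 0.344.

0.344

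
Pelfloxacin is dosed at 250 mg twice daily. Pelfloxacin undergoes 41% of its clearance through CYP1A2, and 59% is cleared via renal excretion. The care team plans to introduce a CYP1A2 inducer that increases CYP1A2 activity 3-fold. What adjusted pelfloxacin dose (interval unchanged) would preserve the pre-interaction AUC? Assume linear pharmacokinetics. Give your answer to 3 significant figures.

The CYP1A2 pathway (41% of clearance) increases to 3× activity: 0.41 × 3 = 1.23.
The remaining 59% of clearance is unaffected.
Relative clearance = 1.23 + 0.59 = 1.82.
To maintain the same steady-state level, dose must scale with clearance: new dose = 250 × 1.82 = 455 mg.

455 mg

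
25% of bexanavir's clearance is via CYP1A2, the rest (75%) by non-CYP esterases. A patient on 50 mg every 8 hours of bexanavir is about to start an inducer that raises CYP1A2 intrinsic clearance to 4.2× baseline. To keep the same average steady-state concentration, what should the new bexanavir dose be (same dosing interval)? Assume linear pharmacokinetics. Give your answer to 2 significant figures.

The CYP1A2 pathway (25% of clearance) rises to 4.2× activity: 0.25 × 4.2 = 1.05.
The remaining 75% of clearance is unaffected.
CL_new/CL_old = 1.05 + 0.75 = 1.8.
Exposure is unchanged when dose changes in proportion to clearance. New dose = 50 mg × 1.8 = 90 mg.

90 mg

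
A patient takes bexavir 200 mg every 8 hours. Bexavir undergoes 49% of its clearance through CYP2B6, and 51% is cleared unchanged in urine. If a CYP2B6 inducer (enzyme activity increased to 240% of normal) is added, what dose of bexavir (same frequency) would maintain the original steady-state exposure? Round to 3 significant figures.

The CYP2B6 pathway (49% of clearance) increases to 2.4× activity: 0.49 × 2.4 = 1.176.
The remaining 51% of clearance is unaffected.
New clearance relative to baseline: 1.176 + 0.51 = 1.686.
To maintain the same steady-state level, dose must scale with clearance: new dose = 200 × 1.686 = 337 mg.

337 mg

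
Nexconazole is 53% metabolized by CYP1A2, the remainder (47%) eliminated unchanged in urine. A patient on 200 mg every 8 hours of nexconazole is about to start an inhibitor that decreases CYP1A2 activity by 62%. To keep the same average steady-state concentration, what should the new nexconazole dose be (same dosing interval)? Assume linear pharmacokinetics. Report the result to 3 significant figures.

The CYP1A2 pathway (53% of clearance) falls to 0.38× activity: 0.53 × 0.38 = 0.2014.
The remaining 47% of clearance is unaffected.
New clearance relative to baseline: 0.2014 + 0.47 = 0.6714.
Exposure is unchanged when dose changes in proportion to clearance. New dose = 200 mg × 0.6714 = 134 mg.

134 mg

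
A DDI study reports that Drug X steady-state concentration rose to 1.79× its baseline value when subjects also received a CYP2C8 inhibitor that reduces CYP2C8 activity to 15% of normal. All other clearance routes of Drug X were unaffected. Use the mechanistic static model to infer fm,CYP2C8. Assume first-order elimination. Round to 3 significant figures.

0.519

Let fm be the CYP2C8 fraction. New clearance relative to baseline = fm × 0.15 + (1 − fm).
Steady-state concentration ratio = 1 / (new CL fraction), so new CL fraction = 1 / 1.79 = 0.5587.
fm × 0.15 + 1 − fm = 0.5587  ⇒  fm × (0.15 − 1) = −0.4413  ⇒  fm = 0.519.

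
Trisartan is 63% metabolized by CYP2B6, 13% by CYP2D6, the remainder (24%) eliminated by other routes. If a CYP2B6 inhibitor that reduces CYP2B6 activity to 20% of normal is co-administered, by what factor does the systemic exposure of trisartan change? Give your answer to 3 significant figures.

2.02

The CYP2B6 pathway (63% of clearance) falls to 0.2× activity: 0.63 × 0.2 = 0.126.
CYP2D6 (13%) and the residual 24% are unaffected.
CL_new/CL_old = 0.126 + 0.13 + 0.24 = 0.496.
Systemic exposure ratio = CL_old/CL_new = 1 / 0.496 = 2.02.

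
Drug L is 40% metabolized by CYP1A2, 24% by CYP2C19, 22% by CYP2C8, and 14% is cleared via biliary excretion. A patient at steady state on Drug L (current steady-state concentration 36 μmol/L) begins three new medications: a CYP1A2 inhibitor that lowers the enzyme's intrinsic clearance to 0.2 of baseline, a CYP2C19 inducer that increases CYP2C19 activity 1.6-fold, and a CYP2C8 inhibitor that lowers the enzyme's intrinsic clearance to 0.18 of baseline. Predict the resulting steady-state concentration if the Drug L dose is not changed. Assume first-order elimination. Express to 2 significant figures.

The CYP1A2 pathway (40% of clearance) drops to 0.2× activity: 0.4 × 0.2 = 0.08.
The CYP2C19 pathway (24% of clearance) rises to 1.6× activity: 0.24 × 1.6 = 0.384.
The CYP2C8 pathway (22% of clearance) is reduced to 0.18× activity: 0.22 × 0.18 = 0.0396.
Non-CYP routes (14%) are unchanged.
New clearance relative to baseline: 0.08 + 0.384 + 0.0396 + 0.14 = 0.6436.
Steady-state concentration ∝ 1/CL: new value = 36 / 0.6436 = 56 μmol/L.

56 μmol/L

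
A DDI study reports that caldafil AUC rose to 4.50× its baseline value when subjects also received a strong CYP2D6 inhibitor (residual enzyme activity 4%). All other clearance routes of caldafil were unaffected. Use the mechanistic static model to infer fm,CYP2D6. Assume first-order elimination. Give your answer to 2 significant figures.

0.81

CL'/CL = 1 / 4.50 = 0.2222
0.04·fm + (1 − fm) = 0.2222
fm = (0.2222 − 1) / (0.04 − 1) = 0.81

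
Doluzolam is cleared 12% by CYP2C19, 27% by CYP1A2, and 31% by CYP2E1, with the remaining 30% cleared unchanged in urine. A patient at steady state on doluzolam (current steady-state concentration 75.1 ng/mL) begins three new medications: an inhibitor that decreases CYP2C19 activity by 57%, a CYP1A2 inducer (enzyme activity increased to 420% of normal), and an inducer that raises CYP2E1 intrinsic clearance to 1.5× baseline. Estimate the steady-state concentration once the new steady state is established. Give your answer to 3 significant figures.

38.5 ng/mL

The CYP2C19 pathway (12% of clearance) falls to 0.43× activity: 0.12 × 0.43 = 0.0516.
The CYP1A2 pathway (27% of clearance) increases to 4.2× activity: 0.27 × 4.2 = 1.134.
The CYP2E1 pathway (31% of clearance) increases to 1.5× activity: 0.31 × 1.5 = 0.465.
Non-CYP routes (30%) are unchanged.
CL_new/CL_old = 0.0516 + 1.134 + 0.465 + 0.3 = 1.9506.
Steady-state concentration ∝ 1/CL: new value = 75.1 / 1.9506 = 38.5 ng/mL.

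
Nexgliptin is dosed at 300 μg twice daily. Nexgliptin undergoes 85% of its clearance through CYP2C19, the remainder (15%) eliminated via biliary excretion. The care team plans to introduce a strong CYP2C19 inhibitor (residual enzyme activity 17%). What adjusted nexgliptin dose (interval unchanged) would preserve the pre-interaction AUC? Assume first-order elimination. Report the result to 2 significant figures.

88 μg

The CYP2C19 pathway (85% of clearance) drops to 0.17× activity: 0.85 × 0.17 = 0.1445.
Non-CYP routes (15%) are unchanged.
New clearance relative to baseline: 0.1445 + 0.15 = 0.2945.
Css,avg = (dose rate)/CL, so holding Css fixed requires dose ∝ CL: 300 × 0.2945 = 88 μg.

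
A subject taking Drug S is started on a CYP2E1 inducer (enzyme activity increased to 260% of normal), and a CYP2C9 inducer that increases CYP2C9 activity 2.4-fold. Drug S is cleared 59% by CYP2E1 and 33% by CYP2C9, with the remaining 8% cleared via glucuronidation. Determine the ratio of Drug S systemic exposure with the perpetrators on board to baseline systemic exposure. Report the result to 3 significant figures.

0.416

The CYP2E1 pathway (59% of clearance) rises to 2.6× activity: 0.59 × 2.6 = 1.534.
The CYP2C9 pathway (33% of clearance) rises to 2.4× activity: 0.33 × 2.4 = 0.792.
Non-CYP routes (8%) are unchanged.
CL_new/CL_old = 1.534 + 0.792 + 0.08 = 2.406.
Because systemic exposure varies inversely with clearance, the combined effect is 1 / 2.406 = 0.416.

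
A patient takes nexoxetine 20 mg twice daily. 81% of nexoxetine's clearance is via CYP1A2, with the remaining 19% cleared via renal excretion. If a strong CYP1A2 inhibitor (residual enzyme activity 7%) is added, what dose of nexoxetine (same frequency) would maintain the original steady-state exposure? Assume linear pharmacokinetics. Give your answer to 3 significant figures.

4.93 mg

CYP1A2: 0.81 × 0.07 = 0.0567
Other: 0.19 (unchanged)
New clearance relative to baseline: 0.0567 + 0.19 = 0.2467.
Css,avg = (dose rate)/CL, so holding Css fixed requires dose ∝ CL: 20 × 0.2467 = 4.93 mg.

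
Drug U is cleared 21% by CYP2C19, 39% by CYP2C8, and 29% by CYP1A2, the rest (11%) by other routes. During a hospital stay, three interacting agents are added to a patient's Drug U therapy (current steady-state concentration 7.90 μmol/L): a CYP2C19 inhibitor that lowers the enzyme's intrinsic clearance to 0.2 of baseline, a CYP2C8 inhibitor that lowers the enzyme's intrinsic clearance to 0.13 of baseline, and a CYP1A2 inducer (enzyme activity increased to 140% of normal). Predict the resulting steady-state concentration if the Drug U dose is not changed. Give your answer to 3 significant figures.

13.0 μmol/L

CYP2C19: 0.21 × 0.2 = 0.042
CYP2C8: 0.39 × 0.13 = 0.0507
CYP1A2: 0.29 × 1.4 = 0.406
Other: 0.11 (unchanged)
CL_new/CL_old = 0.042 + 0.0507 + 0.406 + 0.11 = 0.6087.
New steady-state concentration = 7.90 / 0.6087 = 13.0 μmol/L (concentration scales inversely with clearance).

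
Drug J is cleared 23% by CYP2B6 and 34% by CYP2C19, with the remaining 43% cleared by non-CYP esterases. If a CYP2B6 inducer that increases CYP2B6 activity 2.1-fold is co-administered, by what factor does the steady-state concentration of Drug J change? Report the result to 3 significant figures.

0.798

The CYP2B6 pathway (23% of clearance) is boosted to 2.1× activity: 0.23 × 2.1 = 0.483.
CYP2C19 (34%) and the residual 43% are unaffected.
New clearance relative to baseline: 0.483 + 0.34 + 0.43 = 1.253.
Steady-state concentration ratio = CL_old/CL_new = 1 / 1.253 = 0.798.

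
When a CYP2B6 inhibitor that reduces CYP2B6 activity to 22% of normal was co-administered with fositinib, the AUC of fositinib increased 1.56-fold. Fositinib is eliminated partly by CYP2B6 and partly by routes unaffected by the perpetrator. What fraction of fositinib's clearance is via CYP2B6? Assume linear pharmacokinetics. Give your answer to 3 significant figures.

0.460

CL'/CL = 1 / 1.56 = 0.641
0.22·fm + (1 − fm) = 0.641
fm = (0.641 − 1) / (0.22 − 1) = 0.460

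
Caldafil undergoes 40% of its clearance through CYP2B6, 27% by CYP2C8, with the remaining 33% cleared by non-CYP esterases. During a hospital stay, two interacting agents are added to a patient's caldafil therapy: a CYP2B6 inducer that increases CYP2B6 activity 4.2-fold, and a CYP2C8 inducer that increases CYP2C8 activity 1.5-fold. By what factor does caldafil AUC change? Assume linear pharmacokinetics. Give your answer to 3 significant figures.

0.414

CYP2B6: 0.4 × 4.2 = 1.68
CYP2C8: 0.27 × 1.5 = 0.405
Other: 0.33 (unchanged)
CL_new/CL_old = 1.68 + 0.405 + 0.33 = 2.415.
Net AUC ratio = 1 / 2.415 = 0.414.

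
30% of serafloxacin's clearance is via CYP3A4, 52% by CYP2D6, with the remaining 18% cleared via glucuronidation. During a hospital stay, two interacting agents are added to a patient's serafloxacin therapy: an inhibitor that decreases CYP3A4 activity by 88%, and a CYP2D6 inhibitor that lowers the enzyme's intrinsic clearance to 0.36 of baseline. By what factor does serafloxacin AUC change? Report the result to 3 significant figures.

The CYP3A4 pathway (30% of clearance) is reduced to 0.12× activity: 0.3 × 0.12 = 0.036.
The CYP2D6 pathway (52% of clearance) is reduced to 0.36× activity: 0.52 × 0.36 = 0.1872.
The remaining 18% of clearance is unaffected.
CL_new/CL_old = 0.036 + 0.1872 + 0.18 = 0.4032.
Because AUC varies inversely with clearance, the combined effect is 1 / 0.4032 = 2.48.

2.48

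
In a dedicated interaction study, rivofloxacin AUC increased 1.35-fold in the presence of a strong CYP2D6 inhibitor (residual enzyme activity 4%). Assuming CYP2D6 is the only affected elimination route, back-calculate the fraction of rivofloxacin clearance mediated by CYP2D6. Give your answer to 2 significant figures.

0.27

Call the CYP2D6 fraction fm. After the interaction, CL_new/CL_old = fm × 0.04 + (1 − fm).
AUC ratio = 1 / (new CL fraction), so new CL fraction = 1 / 1.35 = 0.7407.
fm × 0.04 + 1 − fm = 0.7407  ⇒  fm × (0.04 − 1) = −0.2593  ⇒  fm = 0.27.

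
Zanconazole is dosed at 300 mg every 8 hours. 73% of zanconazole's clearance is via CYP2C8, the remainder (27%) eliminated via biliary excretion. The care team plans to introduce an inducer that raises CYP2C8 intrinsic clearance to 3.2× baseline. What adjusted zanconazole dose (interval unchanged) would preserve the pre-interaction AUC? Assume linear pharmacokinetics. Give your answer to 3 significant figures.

782 mg

CYP2C8: 0.73 × 3.2 = 2.336
Other: 0.27 (unchanged)
CL_new/CL_old = 2.336 + 0.27 = 2.606.
Exposure is unchanged when dose changes in proportion to clearance. New dose = 300 mg × 2.606 = 782 mg.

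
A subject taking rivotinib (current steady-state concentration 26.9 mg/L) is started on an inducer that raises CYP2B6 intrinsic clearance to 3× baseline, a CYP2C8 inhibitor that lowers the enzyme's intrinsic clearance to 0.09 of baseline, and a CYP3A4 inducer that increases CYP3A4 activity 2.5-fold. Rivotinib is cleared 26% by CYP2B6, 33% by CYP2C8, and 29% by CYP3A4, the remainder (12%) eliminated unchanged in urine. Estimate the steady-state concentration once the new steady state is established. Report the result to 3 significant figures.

CYP2B6: 0.26 × 3 = 0.78
CYP2C8: 0.33 × 0.09 = 0.0297
CYP3A4: 0.29 × 2.5 = 0.725
Other: 0.12 (unchanged)
New clearance relative to baseline: 0.78 + 0.0297 + 0.725 + 0.12 = 1.6547.
Dividing the baseline by the relative clearance: 26.9 / 1.6547 = 16.3 mg/L.

16.3 mg/L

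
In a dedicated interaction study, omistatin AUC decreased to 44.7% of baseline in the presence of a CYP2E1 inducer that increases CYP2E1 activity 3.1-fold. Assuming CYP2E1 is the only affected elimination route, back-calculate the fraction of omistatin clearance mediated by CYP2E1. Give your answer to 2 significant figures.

Write x for the fraction cleared via CYP2E1. The observed AUC change means clearance rose to 1/0.447 = 2.237 of baseline.
Setting x·3.1 + (1 − x) = 2.237 and solving: x = (2.237 − 1)/(3.1 − 1) = 0.59.

0.59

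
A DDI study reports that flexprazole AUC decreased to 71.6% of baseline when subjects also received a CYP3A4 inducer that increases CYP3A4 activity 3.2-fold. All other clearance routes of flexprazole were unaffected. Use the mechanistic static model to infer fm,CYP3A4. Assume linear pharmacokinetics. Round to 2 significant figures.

CL'/CL = 1 / 0.716 = 1.397
3.2·fm + (1 − fm) = 1.397
fm = (1.397 − 1) / (3.2 − 1) = 0.18

0.18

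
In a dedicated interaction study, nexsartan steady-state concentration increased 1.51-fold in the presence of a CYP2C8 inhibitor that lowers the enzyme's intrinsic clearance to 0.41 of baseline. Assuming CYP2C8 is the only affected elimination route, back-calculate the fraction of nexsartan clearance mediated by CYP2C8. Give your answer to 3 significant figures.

Let fm be the CYP2C8 fraction. New clearance relative to baseline = fm × 0.41 + (1 − fm).
Steady-state concentration ratio = 1 / (new CL fraction), so new CL fraction = 1 / 1.51 = 0.6623.
fm × 0.41 + 1 − fm = 0.6623  ⇒  fm × (0.41 − 1) = −0.3377  ⇒  fm = 0.572.

0.572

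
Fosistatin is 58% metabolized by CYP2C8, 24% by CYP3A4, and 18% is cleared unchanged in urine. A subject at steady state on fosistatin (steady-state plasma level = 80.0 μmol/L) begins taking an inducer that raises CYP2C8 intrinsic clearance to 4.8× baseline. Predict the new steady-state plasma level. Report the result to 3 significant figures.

The CYP2C8 pathway (58% of clearance) increases to 4.8× activity: 0.58 × 4.8 = 2.784.
CYP3A4 (24%) and the residual 18% are unaffected.
New clearance relative to baseline: 2.784 + 0.24 + 0.18 = 3.204.
New steady-state plasma level = baseline ÷ relative clearance = 80.0 / 3.204 = 25.0 μmol/L.

25.0 μmol/L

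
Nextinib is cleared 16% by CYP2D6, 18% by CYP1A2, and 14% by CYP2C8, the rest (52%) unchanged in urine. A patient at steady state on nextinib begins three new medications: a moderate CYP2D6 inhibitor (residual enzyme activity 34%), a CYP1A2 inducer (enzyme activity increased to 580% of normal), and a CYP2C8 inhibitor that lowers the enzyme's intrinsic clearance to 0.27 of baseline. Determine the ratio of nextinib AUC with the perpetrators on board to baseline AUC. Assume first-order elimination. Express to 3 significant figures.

0.604

The CYP2D6 pathway (16% of clearance) falls to 0.34× activity: 0.16 × 0.34 = 0.0544.
The CYP1A2 pathway (18% of clearance) rises to 5.8× activity: 0.18 × 5.8 = 1.044.
The CYP2C8 pathway (14% of clearance) falls to 0.27× activity: 0.14 × 0.27 = 0.0378.
The remaining 52% of clearance is unaffected.
Relative clearance = 0.0544 + 1.044 + 0.0378 + 0.52 = 1.6562.
Net AUC ratio = 1 / 1.6562 = 0.604.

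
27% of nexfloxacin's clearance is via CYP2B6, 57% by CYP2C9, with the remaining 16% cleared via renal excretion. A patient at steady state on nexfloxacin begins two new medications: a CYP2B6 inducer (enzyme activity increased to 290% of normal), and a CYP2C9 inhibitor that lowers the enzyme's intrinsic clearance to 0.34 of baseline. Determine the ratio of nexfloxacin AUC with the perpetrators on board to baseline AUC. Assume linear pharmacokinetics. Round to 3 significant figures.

0.880

The CYP2B6 pathway (27% of clearance) increases to 2.9× activity: 0.27 × 2.9 = 0.783.
The CYP2C9 pathway (57% of clearance) drops to 0.34× activity: 0.57 × 0.34 = 0.1938.
The remaining 16% of clearance is unaffected.
CL_new/CL_old = 0.783 + 0.1938 + 0.16 = 1.1368.
Because AUC varies inversely with clearance, the combined effect is 1 / 1.1368 = 0.880.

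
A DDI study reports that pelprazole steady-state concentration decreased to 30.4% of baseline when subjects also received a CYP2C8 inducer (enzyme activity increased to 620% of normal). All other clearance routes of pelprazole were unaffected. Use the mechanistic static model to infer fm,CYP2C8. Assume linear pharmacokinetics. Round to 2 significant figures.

Call the CYP2C8 fraction fm. After the interaction, CL_new/CL_old = fm × 6.2 + (1 − fm).
Steady-state concentration ratio = 1 / (new CL fraction), so new CL fraction = 1 / 0.304 = 3.289.
fm × 6.2 + 1 − fm = 3.289  ⇒  fm × (6.2 − 1) = 2.289  ⇒  fm = 0.44.

0.44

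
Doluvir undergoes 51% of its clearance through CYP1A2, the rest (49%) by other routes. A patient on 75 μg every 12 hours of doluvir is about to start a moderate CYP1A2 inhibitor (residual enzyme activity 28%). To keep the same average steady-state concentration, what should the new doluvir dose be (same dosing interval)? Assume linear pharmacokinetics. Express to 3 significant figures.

The CYP1A2 pathway (51% of clearance) is reduced to 0.28× activity: 0.51 × 0.28 = 0.1428.
The remaining 49% of clearance is unaffected.
CL_new/CL_old = 0.1428 + 0.49 = 0.6328.
Exposure is unchanged when dose changes in proportion to clearance. New dose = 75 μg × 0.6328 = 47.5 μg.

47.5 μg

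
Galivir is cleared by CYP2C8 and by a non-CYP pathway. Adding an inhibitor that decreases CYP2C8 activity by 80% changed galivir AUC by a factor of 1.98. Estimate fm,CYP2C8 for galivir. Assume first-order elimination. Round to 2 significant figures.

Let fm be the CYP2C8 fraction. New clearance relative to baseline = fm × 0.2 + (1 − fm).
AUC ratio = 1 / (new CL fraction), so new CL fraction = 1 / 1.98 = 0.5051.
fm × 0.2 + 1 − fm = 0.5051  ⇒  fm × (0.2 − 1) = −0.4949  ⇒  fm = 0.62.

0.62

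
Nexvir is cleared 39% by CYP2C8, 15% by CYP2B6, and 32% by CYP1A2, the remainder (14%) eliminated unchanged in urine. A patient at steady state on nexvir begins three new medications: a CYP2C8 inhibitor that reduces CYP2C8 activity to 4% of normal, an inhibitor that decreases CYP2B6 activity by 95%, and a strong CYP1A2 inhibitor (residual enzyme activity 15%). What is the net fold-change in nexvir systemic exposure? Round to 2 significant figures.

CYP2C8: 0.39 × 0.04 = 0.0156
CYP2B6: 0.15 × 0.05 = 0.0075
CYP1A2: 0.32 × 0.15 = 0.048
Other: 0.14 (unchanged)
CL_new/CL_old = 0.0156 + 0.0075 + 0.048 + 0.14 = 0.2111.
Net systemic exposure ratio = 1 / 0.2111 = 4.7.

4.7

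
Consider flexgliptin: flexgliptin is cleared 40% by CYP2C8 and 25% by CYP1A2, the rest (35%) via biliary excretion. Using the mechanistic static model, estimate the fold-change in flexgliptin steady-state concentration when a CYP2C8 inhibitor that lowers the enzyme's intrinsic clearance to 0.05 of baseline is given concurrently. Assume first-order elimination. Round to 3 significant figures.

The CYP2C8 pathway (40% of clearance) is reduced to 0.05× activity: 0.4 × 0.05 = 0.02.
CYP1A2 (25%) and the residual 35% are unaffected.
CL_new/CL_old = 0.02 + 0.25 + 0.35 = 0.62.
Steady-state concentration ratio = CL_old/CL_new = 1 / 0.62 = 1.61.

1.61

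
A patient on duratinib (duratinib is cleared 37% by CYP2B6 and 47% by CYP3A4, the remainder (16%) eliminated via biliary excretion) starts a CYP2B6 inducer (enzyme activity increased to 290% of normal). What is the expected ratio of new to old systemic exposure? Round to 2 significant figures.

The CYP2B6 pathway (37% of clearance) rises to 2.9× activity: 0.37 × 2.9 = 1.073.
CYP3A4 (47%) and the residual 16% are unaffected.
Relative clearance = 1.073 + 0.47 + 0.16 = 1.703.
Systemic exposure ratio = CL_old/CL_new = 1 / 1.703 = 0.59.

0.59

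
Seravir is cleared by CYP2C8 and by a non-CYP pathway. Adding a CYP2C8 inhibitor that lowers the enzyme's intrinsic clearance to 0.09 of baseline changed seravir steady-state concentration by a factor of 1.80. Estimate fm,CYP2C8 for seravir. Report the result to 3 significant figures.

Let x = fm,CYP2C8. Because steady-state concentration ∝ 1/CL, relative clearance fell to 1/1.80 = 0.5556.
Setting x·0.09 + (1 − x) = 0.5556 and solving: x = (0.5556 − 1)/(0.09 − 1) = 0.488.

0.488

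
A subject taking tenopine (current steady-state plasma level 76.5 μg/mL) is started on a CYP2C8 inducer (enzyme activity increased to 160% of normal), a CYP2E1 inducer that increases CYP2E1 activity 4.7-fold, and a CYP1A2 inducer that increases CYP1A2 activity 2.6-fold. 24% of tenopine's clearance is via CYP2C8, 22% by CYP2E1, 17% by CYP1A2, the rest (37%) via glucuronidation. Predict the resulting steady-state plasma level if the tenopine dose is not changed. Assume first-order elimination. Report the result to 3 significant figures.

CYP2C8: 0.24 × 1.6 = 0.384
CYP2E1: 0.22 × 4.7 = 1.034
CYP1A2: 0.17 × 2.6 = 0.442
Other: 0.37 (unchanged)
CL_new/CL_old = 0.384 + 1.034 + 0.442 + 0.37 = 2.23.
Steady-state plasma level ∝ 1/CL: new value = 76.5 / 2.23 = 34.3 μg/mL.

34.3 μg/mL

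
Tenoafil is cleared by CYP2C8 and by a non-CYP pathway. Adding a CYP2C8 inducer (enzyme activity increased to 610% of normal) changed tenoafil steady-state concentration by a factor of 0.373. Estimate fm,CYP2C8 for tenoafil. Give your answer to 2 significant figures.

0.33

CL'/CL = 1 / 0.373 = 2.681
6.1·fm + (1 − fm) = 2.681
fm = (2.681 − 1) / (6.1 − 1) = 0.33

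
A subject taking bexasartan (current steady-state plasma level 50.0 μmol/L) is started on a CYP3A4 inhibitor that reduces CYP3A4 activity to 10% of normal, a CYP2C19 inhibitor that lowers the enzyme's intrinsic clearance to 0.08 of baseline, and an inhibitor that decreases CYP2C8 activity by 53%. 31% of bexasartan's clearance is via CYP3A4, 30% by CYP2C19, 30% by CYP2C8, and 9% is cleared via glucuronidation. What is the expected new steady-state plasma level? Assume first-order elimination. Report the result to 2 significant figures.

1.7 × 10² μmol/L

CYP3A4: 0.31 × 0.1 = 0.031
CYP2C19: 0.3 × 0.08 = 0.024
CYP2C8: 0.3 × 0.47 = 0.141
Other: 0.09 (unchanged)
Relative clearance = 0.031 + 0.024 + 0.141 + 0.09 = 0.286.
New steady-state plasma level = 50.0 / 0.286 = 1.7 × 10² μmol/L (concentration scales inversely with clearance).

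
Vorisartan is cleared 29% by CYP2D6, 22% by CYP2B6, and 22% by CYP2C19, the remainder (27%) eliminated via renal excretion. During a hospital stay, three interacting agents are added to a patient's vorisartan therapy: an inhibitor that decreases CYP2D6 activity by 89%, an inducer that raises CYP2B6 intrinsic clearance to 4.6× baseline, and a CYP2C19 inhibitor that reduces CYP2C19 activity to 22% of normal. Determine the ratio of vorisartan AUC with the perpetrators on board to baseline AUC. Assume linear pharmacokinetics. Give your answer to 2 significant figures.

0.73

The CYP2D6 pathway (29% of clearance) falls to 0.11× activity: 0.29 × 0.11 = 0.0319.
The CYP2B6 pathway (22% of clearance) increases to 4.6× activity: 0.22 × 4.6 = 1.012.
The CYP2C19 pathway (22% of clearance) drops to 0.22× activity: 0.22 × 0.22 = 0.0484.
Non-CYP routes (27%) are unchanged.
New clearance relative to baseline: 0.0319 + 1.012 + 0.0484 + 0.27 = 1.3623.
Because AUC varies inversely with clearance, the combined effect is 1 / 1.3623 = 0.73.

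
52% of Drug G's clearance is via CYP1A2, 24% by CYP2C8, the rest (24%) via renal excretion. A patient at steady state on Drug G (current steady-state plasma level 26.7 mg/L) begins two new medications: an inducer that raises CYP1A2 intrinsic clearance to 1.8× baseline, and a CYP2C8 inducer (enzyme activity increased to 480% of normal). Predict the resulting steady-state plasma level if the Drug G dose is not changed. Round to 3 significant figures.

The CYP1A2 pathway (52% of clearance) rises to 1.8× activity: 0.52 × 1.8 = 0.936.
The CYP2C8 pathway (24% of clearance) is boosted to 4.8× activity: 0.24 × 4.8 = 1.152.
The remaining 24% of clearance is unaffected.
New clearance relative to baseline: 0.936 + 1.152 + 0.24 = 2.328.
Dividing the baseline by the relative clearance: 26.7 / 2.328 = 11.5 mg/L.

11.5 mg/L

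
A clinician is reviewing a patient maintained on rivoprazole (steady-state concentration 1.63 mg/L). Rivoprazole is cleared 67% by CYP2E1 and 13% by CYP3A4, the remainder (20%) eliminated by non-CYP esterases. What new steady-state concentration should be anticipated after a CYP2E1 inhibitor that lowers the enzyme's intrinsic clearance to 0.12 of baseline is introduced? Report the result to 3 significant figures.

3.97 mg/L

The CYP2E1 pathway (67% of clearance) is reduced to 0.12× activity: 0.67 × 0.12 = 0.0804.
CYP3A4 (13%) and the residual 20% are unaffected.
New clearance relative to baseline: 0.0804 + 0.13 + 0.2 = 0.4104.
New steady-state concentration = baseline ÷ relative clearance = 1.63 / 0.4104 = 3.97 mg/L.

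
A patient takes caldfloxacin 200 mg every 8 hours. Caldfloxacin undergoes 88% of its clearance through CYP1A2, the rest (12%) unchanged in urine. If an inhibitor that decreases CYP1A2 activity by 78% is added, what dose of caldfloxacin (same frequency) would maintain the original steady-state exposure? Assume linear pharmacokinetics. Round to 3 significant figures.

CYP1A2: 0.88 × 0.22 = 0.1936
Other: 0.12 (unchanged)
New clearance relative to baseline: 0.1936 + 0.12 = 0.3136.
Exposure is unchanged when dose changes in proportion to clearance. New dose = 200 mg × 0.3136 = 62.7 mg.

62.7 mg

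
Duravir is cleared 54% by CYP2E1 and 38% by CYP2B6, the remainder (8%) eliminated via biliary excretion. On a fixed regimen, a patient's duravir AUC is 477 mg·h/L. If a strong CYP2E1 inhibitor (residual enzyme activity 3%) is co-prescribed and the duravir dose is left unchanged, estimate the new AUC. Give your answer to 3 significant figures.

1.00 × 10³ mg·h/L

The CYP2E1 pathway (54% of clearance) falls to 0.03× activity: 0.54 × 0.03 = 0.0162.
CYP2B6 (38%) and the residual 8% are unaffected.
Relative clearance = 0.0162 + 0.38 + 0.08 = 0.4762.
AUC ∝ 1/CL, so new value = 477 / 0.4762 = 1.00 × 10³ mg·h/L.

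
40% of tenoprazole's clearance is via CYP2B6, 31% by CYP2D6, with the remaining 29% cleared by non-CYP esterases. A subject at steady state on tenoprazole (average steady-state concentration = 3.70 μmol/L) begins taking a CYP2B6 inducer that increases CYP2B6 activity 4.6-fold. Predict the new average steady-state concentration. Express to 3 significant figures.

The CYP2B6 pathway (40% of clearance) increases to 4.6× activity: 0.4 × 4.6 = 1.84.
CYP2D6 (31%) and the residual 29% are unaffected.
CL_new/CL_old = 1.84 + 0.31 + 0.29 = 2.44.
Average steady-state concentration ∝ 1/CL, so new value = 3.70 / 2.44 = 1.52 μmol/L.

1.52 μmol/L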